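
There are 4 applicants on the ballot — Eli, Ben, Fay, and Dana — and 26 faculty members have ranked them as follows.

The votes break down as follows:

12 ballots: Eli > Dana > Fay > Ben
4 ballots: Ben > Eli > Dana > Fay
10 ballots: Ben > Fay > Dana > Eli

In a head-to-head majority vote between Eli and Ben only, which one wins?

Ben

Ballots ranking Eli above Ben: 12.
Ballots ranking Ben above Eli: 4+10 = 14.
Ben wins the head-to-head, 14–12.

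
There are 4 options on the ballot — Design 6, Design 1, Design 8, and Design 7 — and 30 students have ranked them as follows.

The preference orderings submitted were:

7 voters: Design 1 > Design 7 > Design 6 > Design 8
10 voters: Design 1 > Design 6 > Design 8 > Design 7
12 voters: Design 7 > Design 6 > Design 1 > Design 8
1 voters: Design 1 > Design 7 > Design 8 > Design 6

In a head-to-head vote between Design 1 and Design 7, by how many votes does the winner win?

Ballots ranking Design 1 above Design 7: 7+10+1 = 18.
Ballots ranking Design 7 above Design 1: 12.
Design 1 wins 18–12, a margin of 6.

6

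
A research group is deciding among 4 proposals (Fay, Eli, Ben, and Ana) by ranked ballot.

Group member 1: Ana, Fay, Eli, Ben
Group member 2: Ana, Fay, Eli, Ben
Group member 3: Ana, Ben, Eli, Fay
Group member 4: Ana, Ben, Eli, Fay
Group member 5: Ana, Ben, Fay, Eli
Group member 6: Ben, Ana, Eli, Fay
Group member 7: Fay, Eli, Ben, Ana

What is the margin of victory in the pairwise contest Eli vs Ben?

Ballots ranking Eli above Ben: 3.
Ballots ranking Ben above Eli: 4.
Ben wins 4–3, a margin of 1.

1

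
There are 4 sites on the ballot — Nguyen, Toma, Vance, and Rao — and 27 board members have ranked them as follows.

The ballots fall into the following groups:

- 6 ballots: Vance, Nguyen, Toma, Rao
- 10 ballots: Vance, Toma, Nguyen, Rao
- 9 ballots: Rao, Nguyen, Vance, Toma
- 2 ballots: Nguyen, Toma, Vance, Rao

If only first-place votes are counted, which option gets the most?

Vance

First-place vote totals:
  Nguyen: 2
  Toma: 0
  Vance: 16
  Rao: 9
Vance has the most first-place votes.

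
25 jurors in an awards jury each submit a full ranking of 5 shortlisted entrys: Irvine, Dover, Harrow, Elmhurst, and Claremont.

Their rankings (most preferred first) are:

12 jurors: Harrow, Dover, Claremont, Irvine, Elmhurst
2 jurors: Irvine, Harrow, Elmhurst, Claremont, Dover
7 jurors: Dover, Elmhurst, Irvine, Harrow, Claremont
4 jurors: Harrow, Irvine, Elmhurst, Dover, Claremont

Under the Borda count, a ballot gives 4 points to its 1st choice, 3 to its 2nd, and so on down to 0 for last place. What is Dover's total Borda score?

68

Borda scores:
  Irvine: 12·1 + 2·4 + 7·2 + 4·3 = 46
  Dover: 12·3 + 2·0 + 7·4 + 4·1 = 68
  Harrow: 12·4 + 2·3 + 7·1 + 4·4 = 77
  Elmhurst: 12·0 + 2·2 + 7·3 + 4·2 = 33
  Claremont: 12·2 + 2·1 + 7·0 + 4·0 = 26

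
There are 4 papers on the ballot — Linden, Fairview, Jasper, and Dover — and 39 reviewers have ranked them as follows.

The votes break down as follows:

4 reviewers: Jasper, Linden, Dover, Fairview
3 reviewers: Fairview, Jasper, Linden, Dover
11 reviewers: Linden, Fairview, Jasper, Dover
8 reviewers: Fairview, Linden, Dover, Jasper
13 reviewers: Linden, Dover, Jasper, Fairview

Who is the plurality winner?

First-place vote totals:
  Linden: 24
  Fairview: 11
  Jasper: 4
  Dover: 0
Linden has the most first-place votes.

Linden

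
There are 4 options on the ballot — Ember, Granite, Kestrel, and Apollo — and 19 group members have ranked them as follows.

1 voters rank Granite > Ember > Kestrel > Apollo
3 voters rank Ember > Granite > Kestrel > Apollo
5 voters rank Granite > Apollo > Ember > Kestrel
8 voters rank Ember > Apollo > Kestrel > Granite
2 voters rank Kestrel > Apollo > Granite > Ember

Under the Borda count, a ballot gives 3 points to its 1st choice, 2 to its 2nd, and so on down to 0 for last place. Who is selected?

Ember

Borda scores:
  Ember: 2 + 3·3 + 5·1 + 8·3 + 2·0 = 40
  Granite: 3 + 3·2 + 5·3 + 8·0 + 2·1 = 26
  Kestrel: 1 + 3·1 + 5·0 + 8·1 + 2·3 = 18
  Apollo: 0 + 3·0 + 5·2 + 8·2 + 2·2 = 30
Ember has the highest total.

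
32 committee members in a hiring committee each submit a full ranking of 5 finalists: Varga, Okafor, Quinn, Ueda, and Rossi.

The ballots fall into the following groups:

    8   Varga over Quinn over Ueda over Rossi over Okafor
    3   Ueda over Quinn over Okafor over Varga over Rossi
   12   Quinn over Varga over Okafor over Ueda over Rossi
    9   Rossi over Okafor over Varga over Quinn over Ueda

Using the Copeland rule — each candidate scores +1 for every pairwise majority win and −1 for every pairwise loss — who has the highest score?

Pairwise results:
  Varga vs Okafor: Varga wins 20–12.
  Varga vs Quinn: Varga wins 17–15.
  Varga vs Ueda: Varga wins 29–3.
  Varga vs Rossi: Varga wins 23–9.
  Okafor vs Quinn: Quinn wins 23–9.
  Okafor vs Ueda: Okafor wins 21–11.
  Okafor vs Rossi: Rossi wins 17–15.
  Quinn vs Ueda: Quinn wins 29–3.
  Quinn vs Rossi: Quinn wins 23–9.
  Ueda vs Rossi: Ueda wins 23–9.
Copeland scores (wins − losses):
  Varga: 4 − 0 = 4
  Okafor: 1 − 3 = -2
  Quinn: 3 − 1 = 2
  Ueda: 1 − 3 = -2
  Rossi: 1 − 3 = -2
Varga has the best Copeland score.

Varga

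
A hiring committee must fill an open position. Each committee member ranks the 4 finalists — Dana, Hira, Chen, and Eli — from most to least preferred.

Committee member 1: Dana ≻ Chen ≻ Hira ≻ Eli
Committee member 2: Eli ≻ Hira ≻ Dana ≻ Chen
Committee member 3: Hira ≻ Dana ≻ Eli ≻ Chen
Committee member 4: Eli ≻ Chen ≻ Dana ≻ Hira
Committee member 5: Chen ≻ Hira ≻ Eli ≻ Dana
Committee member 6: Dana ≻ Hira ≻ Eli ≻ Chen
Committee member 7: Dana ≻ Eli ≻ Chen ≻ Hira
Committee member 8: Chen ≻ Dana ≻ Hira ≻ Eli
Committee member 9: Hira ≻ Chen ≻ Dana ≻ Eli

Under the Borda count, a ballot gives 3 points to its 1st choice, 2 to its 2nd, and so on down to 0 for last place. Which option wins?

Borda scores:
  Dana: 3 + 1 + 2 + 1 + 0 + 3 + 3 + 2 + 1 = 16
  Hira: 1 + 2 + 3 + 0 + 2 + 2 + 0 + 1 + 3 = 14
  Chen: 2 + 0 + 0 + 2 + 3 + 0 + 1 + 3 + 2 = 13
  Eli: 0 + 3 + 1 + 3 + 1 + 1 + 2 + 0 + 0 = 11
Dana has the highest total.

Dana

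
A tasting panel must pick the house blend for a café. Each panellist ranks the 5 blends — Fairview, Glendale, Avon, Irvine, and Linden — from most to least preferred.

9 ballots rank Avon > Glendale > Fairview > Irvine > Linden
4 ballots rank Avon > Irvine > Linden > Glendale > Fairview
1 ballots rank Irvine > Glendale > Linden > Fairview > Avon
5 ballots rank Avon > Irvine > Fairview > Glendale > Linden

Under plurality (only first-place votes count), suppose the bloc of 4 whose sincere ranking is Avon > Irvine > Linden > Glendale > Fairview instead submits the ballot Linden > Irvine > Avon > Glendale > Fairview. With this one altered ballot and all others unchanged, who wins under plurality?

First-place totals with the altered ballot: Fairview 0, Glendale 0, Avon 14, Irvine 1, Linden 4.
The winner is unchanged: still Avon.

Avon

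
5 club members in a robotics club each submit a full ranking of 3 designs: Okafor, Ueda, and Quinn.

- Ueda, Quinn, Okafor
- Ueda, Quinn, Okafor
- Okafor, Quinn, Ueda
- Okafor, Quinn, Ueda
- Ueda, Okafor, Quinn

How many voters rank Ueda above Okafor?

Ballots ranking Ueda above Okafor: 3.
Ballots ranking Okafor above Ueda: 2.
So 3 of 5 voters prefer Ueda to Okafor.

3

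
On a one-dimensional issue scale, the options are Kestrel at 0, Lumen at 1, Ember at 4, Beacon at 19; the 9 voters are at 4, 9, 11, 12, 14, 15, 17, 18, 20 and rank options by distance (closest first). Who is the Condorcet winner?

Beacon

With single-peaked preferences on a line, the Condorcet winner is the candidate closest to the median voter.
The median voter (position 14) is closest to Beacon at 19.
Check: Beacon vs Lumen — voters closer to Beacon: 7 of 9.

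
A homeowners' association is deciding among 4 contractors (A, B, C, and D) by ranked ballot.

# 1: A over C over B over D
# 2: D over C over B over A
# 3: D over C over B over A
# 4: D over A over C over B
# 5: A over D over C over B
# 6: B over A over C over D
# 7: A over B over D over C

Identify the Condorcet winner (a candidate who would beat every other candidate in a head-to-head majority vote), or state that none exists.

Head-to-head results (7 voters total):
A vs B: A wins 4–3.
A vs C: A wins 5–2.
A vs D: A wins 4–3.
B vs C: C wins 5–2.
B vs D: D wins 4–3.
C vs D: D wins 5–2.
A beats each rival — B (4–3), C (5–2), D (4–3) — so A is the Condorcet winner.

A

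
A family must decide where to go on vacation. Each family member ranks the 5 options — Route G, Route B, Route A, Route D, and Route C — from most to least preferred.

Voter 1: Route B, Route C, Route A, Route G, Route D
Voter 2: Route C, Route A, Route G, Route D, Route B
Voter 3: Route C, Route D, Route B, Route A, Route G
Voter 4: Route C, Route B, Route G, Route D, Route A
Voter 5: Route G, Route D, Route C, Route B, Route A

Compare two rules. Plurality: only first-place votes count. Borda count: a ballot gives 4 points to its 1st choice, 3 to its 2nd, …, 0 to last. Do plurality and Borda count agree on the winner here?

Yes

Plurality first-place counts: Route G 1, Route B 1, Route A 0, Route D 0, Route C 3 → Route C.
Borda totals: Route G 9, Route B 10, Route A 6, Route D 8, Route C 17 → Route C.
The two rules agree on Route C.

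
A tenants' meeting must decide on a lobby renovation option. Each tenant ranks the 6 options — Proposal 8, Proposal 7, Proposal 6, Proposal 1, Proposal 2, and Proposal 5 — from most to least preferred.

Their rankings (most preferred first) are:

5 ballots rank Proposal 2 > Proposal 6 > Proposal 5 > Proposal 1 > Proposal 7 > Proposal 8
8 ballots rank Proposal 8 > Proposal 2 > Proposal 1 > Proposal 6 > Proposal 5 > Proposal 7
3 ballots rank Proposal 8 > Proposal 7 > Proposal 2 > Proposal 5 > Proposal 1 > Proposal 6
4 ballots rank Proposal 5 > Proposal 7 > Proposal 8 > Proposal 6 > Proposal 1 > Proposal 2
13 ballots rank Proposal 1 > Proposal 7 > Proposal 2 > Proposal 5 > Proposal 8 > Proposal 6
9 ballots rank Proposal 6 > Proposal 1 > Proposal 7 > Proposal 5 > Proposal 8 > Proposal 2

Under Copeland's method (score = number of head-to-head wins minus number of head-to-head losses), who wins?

Pairwise results:
  Proposal 8 vs Proposal 7: Proposal 7 wins 31–11.
  Proposal 8 vs Proposal 6: Proposal 8 wins 28–14.
  Proposal 8 vs Proposal 1: Proposal 1 wins 27–15.
  Proposal 8 vs Proposal 2: Proposal 8 wins 24–18.
  Proposal 8 vs Proposal 5: Proposal 5 wins 31–11.
  Proposal 7 vs Proposal 6: Proposal 6 wins 22–20.
  Proposal 7 vs Proposal 1: Proposal 1 wins 35–7.
  Proposal 7 vs Proposal 2: Proposal 7 wins 29–13.
  Proposal 7 vs Proposal 5: Proposal 7 wins 25–17.
  Proposal 6 vs Proposal 1: Proposal 1 wins 24–18.
  Proposal 6 vs Proposal 2: Proposal 2 wins 29–13.
  Proposal 6 vs Proposal 5: Proposal 6 wins 22–20.
  Proposal 1 vs Proposal 2: Proposal 1 wins 26–16.
  Proposal 1 vs Proposal 5: Proposal 1 wins 30–12.
  Proposal 2 vs Proposal 5: Proposal 2 wins 29–13.
Copeland scores (wins − losses):
  Proposal 8: 2 − 3 = -1
  Proposal 7: 3 − 2 = 1
  Proposal 6: 2 − 3 = -1
  Proposal 1: 5 − 0 = 5
  Proposal 2: 2 − 3 = -1
  Proposal 5: 1 − 4 = -3
Proposal 1 has the best Copeland score.

Proposal 1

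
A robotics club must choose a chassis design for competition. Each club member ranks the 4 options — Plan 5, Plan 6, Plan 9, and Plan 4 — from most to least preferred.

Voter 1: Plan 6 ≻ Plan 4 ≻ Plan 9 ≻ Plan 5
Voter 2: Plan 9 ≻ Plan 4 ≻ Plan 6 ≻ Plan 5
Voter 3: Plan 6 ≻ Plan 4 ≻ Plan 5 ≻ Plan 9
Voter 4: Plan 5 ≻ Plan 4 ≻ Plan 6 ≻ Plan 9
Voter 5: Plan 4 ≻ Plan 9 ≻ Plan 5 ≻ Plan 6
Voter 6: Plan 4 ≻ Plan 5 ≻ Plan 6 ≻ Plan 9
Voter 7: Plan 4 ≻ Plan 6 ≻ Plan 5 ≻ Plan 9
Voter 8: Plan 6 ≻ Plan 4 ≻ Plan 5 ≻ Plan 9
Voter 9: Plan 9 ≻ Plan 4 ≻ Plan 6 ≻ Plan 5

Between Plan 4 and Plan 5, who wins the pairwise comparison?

Ballots ranking Plan 4 above Plan 5: 8.
Ballots ranking Plan 5 above Plan 4: 1.
Plan 4 wins the head-to-head, 8–1.

Plan 4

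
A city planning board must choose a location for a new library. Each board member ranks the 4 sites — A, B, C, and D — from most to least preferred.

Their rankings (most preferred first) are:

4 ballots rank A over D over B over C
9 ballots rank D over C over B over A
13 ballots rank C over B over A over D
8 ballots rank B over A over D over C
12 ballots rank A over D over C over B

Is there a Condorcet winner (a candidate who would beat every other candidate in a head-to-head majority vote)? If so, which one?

None — there is no Condorcet winner

Head-to-head results (46 voters total):
A vs B: B wins 30–16.
A vs C: A wins 24–22.
A vs D: A wins 37–9.
B vs C: C wins 34–12.
B vs D: D wins 25–21.
C vs D: D wins 33–13.
No candidate beats all others: A beats C beats B beats A, a majority cycle.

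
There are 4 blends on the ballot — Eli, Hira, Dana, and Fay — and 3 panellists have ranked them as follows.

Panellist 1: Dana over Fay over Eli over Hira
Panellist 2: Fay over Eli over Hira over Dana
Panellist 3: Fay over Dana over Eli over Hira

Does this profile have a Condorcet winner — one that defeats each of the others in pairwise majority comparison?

Head-to-head results (3 voters total):
Eli vs Hira: Eli wins 3–0.
Eli vs Dana: Dana wins 2–1.
Eli vs Fay: Fay wins 3–0.
Hira vs Dana: Dana wins 2–1.
Hira vs Fay: Fay wins 3–0.
Dana vs Fay: Fay wins 2–1.
Fay beats each rival — Eli (3–0), Hira (3–0), Dana (2–1) — so Fay is the Condorcet winner.

Yes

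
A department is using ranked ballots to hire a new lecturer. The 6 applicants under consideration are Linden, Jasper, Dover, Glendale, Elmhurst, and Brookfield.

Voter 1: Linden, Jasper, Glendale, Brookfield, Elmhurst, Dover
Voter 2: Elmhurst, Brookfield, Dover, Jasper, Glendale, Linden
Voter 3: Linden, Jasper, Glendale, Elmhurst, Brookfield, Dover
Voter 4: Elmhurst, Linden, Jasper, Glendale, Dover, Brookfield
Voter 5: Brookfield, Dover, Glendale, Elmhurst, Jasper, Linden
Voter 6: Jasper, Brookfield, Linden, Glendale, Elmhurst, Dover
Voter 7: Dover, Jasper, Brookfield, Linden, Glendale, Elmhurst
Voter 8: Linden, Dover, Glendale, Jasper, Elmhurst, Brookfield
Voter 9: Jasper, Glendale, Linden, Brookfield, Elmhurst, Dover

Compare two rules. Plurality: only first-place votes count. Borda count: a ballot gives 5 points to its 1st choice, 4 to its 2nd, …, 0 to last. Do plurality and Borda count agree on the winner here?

Plurality first-place counts: Linden 3, Jasper 2, Dover 1, Glendale 0, Elmhurst 2, Brookfield 1 → Linden.
Borda totals: Linden 27, Jasper 30, Dover 17, Glendale 22, Elmhurst 18, Brookfield 21 → Jasper.
The two rules disagree: plurality picks Linden, Borda picks Jasper.

No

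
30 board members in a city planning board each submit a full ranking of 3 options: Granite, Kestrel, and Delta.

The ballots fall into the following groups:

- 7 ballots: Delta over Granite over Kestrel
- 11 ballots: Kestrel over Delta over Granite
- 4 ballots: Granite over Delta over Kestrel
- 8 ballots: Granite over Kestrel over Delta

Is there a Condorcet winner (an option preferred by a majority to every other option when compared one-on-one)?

No

Head-to-head results (30 voters total):
Granite vs Kestrel: Granite wins 19–11.
Granite vs Delta: Delta wins 18–12.
Kestrel vs Delta: Kestrel wins 19–11.
No candidate beats all others: Granite beats Kestrel beats Delta beats Granite, a majority cycle.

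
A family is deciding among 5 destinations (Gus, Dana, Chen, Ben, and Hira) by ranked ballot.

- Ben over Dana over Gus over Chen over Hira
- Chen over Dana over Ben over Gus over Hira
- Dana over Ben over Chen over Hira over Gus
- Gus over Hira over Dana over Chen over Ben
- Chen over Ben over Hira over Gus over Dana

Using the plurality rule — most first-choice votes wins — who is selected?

Chen

First-place vote totals:
  Gus: 1
  Dana: 1
  Chen: 2
  Ben: 1
  Hira: 0
Chen has the most first-place votes.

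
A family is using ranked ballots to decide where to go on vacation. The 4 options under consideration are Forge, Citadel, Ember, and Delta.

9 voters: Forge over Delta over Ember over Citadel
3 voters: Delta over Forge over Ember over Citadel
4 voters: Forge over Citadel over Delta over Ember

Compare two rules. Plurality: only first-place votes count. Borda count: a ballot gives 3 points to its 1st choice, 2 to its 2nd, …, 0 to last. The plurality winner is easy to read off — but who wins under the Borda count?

Plurality first-place counts: Forge 13, Citadel 0, Ember 0, Delta 3 → Forge.
Borda totals: Forge 45, Citadel 8, Ember 12, Delta 31 → Forge.

Forge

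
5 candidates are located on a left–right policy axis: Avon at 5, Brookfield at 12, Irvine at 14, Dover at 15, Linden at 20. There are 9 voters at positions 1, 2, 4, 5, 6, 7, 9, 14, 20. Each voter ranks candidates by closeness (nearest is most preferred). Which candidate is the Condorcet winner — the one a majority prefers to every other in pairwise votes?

With single-peaked preferences on a line, the Condorcet winner is the candidate closest to the median voter.
The median voter (position 6) is closest to Avon at 5.
Check: Avon vs Brookfield — voters closer to Avon: 6 of 9.

Avon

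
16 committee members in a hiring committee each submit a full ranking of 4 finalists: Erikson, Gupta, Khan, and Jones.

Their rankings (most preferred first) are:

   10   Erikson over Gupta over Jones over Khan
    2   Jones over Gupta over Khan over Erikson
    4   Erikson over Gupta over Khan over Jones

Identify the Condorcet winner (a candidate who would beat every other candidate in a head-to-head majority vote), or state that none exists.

Head-to-head results (16 voters total):
Erikson vs Gupta: Erikson wins 14–2.
Erikson vs Khan: Erikson wins 14–2.
Erikson vs Jones: Erikson wins 14–2.
Gupta vs Khan: Gupta wins 16–0.
Gupta vs Jones: Gupta wins 14–2.
Khan vs Jones: Jones wins 12–4.
Erikson beats each rival — Gupta (14–2), Khan (14–2), Jones (14–2) — so Erikson is the Condorcet winner.

Erikson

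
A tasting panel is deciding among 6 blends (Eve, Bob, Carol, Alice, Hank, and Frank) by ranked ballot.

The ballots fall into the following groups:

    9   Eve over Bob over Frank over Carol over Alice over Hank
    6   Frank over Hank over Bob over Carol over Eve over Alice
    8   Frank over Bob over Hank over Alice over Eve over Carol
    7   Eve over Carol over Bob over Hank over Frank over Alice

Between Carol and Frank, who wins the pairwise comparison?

Frank

Ballots ranking Carol above Frank: 7.
Ballots ranking Frank above Carol: 9+6+8 = 23.
Frank wins the head-to-head, 23–7.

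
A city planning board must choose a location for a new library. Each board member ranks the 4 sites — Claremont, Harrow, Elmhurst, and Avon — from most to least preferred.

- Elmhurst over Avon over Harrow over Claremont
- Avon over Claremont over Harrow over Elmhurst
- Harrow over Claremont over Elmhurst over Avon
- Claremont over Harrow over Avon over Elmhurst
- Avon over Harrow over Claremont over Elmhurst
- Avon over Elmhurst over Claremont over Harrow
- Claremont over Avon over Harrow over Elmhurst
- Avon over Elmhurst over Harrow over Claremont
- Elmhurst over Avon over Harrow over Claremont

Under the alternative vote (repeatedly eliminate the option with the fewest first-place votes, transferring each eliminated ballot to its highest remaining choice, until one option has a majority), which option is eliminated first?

Round 1: Avon 4, Claremont 2, Elmhurst 2, Harrow 1. Harrow has the fewest and is eliminated.
Round 2: Avon 4, Claremont 3, Elmhurst 2. Elmhurst has the fewest and is eliminated.
Round 3: Avon 6, Claremont 3. Avon has a majority.

Harrow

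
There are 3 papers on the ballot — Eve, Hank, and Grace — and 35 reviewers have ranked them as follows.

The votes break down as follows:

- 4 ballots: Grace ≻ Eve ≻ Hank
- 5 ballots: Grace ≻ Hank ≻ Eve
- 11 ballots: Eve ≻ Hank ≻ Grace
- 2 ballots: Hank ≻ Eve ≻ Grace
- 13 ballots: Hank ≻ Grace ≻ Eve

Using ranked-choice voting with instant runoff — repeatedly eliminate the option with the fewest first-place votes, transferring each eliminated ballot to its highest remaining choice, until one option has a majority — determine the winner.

Round 1: Hank 15, Eve 11, Grace 9. Grace has the fewest and is eliminated.
Round 2: Hank 20, Eve 15. Hank has a majority.

Hank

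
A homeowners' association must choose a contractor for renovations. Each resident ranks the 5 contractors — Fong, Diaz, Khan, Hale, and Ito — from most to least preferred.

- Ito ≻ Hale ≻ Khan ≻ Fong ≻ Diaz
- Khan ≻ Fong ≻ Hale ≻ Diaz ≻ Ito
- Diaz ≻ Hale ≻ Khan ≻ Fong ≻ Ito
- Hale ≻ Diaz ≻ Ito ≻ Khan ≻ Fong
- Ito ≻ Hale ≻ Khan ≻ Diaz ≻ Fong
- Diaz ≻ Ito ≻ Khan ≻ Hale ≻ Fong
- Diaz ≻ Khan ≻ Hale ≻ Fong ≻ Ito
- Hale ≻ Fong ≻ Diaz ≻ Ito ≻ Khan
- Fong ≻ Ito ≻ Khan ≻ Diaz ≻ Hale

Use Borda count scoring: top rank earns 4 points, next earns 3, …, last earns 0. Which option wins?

Hale

Borda scores:
  Fong: 1 + 3 + 1 + 0 + 0 + 0 + 1 + 3 + 4 = 13
  Diaz: 0 + 1 + 4 + 3 + 1 + 4 + 4 + 2 + 1 = 20
  Khan: 2 + 4 + 2 + 1 + 2 + 2 + 3 + 0 + 2 = 18
  Hale: 3 + 2 + 3 + 4 + 3 + 1 + 2 + 4 + 0 = 22
  Ito: 4 + 0 + 0 + 2 + 4 + 3 + 0 + 1 + 3 = 17
Hale has the highest total.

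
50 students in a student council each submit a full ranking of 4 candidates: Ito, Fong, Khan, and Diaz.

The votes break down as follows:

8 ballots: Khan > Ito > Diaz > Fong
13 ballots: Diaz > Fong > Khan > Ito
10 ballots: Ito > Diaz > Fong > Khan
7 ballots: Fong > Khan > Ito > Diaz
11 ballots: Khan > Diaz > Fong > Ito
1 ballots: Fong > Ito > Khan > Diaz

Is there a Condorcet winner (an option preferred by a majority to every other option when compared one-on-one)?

No

Head-to-head results (50 voters total):
Ito vs Fong: Fong wins 32–18.
Ito vs Khan: Khan wins 39–11.
Ito vs Diaz: Ito wins 26–24.
Fong vs Khan: Fong wins 31–19.
Fong vs Diaz: Diaz wins 42–8.
Khan vs Diaz: Khan wins 27–23.
No candidate beats all others: Ito beats Diaz beats Fong beats Ito, a majority cycle.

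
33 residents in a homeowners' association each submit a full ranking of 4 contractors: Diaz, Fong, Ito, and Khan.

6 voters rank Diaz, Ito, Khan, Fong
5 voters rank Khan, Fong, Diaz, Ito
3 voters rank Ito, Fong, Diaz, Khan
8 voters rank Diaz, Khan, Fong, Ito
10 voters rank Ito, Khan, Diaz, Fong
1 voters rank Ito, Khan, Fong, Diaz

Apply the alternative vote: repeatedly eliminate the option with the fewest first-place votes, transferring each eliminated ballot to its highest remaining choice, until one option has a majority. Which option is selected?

Diaz

Round 1: Diaz 14, Ito 14, Khan 5, Fong 0. Fong has the fewest and is eliminated.
Round 2: Diaz 14, Ito 14, Khan 5. Khan has the fewest and is eliminated.
Round 3: Diaz 19, Ito 14. Diaz has a majority.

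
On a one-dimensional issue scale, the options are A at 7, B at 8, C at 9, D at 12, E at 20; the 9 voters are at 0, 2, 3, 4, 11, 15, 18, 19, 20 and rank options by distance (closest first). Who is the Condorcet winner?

D

With single-peaked preferences on a line, the Condorcet winner is the candidate closest to the median voter.
The median voter (position 11) is closest to D at 12.
Check: D vs A — voters closer to D: 5 of 9.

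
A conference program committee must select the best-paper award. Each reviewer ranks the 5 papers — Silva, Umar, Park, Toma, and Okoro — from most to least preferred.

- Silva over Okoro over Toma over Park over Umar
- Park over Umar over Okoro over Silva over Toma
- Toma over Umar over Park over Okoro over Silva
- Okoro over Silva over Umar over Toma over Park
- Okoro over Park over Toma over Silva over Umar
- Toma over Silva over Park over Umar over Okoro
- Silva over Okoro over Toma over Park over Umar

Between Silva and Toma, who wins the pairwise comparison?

Ballots ranking Silva above Toma: 4.
Ballots ranking Toma above Silva: 3.
Silva wins the head-to-head, 4–3.

Silva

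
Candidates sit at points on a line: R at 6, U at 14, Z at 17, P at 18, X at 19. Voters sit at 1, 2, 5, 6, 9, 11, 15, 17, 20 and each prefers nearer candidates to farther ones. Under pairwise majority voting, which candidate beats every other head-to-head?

With single-peaked preferences on a line, the Condorcet winner is the candidate closest to the median voter.
The median voter (position 9) is closest to R at 6.
Check: R vs P — voters closer to R: 6 of 9.

R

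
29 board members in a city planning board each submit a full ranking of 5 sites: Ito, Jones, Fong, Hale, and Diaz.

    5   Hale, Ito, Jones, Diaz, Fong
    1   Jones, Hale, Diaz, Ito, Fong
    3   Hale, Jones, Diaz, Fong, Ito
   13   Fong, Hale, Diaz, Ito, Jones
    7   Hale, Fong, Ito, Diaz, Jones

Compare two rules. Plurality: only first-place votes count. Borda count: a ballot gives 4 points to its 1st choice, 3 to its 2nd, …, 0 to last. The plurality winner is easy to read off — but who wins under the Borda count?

Plurality first-place counts: Ito 0, Jones 1, Fong 13, Hale 15, Diaz 0 → Hale.
Borda totals: Ito 43, Jones 23, Fong 76, Hale 102, Diaz 46 → Hale.

Hale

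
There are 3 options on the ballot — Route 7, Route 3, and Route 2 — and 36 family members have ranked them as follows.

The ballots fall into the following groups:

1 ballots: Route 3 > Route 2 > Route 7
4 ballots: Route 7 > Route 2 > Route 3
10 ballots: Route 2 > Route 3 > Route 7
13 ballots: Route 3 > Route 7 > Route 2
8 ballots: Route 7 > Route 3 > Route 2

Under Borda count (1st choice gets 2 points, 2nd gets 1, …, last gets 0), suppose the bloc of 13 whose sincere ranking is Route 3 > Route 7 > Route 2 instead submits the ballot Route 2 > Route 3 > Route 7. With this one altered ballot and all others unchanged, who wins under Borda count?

Borda totals with the altered ballot: Route 7 24, Route 3 33, Route 2 51.
The switch changes the winner from Route 3 to Route 2.

Route 2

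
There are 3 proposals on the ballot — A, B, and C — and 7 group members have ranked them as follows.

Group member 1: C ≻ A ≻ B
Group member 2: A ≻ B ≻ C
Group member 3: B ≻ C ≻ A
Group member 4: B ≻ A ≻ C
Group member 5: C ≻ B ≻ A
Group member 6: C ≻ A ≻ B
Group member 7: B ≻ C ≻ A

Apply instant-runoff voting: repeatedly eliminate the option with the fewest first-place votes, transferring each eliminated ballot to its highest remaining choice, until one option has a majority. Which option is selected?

B

Round 1: B 3, C 3, A 1. A has the fewest and is eliminated.
Round 2: B 4, C 3. B has a majority.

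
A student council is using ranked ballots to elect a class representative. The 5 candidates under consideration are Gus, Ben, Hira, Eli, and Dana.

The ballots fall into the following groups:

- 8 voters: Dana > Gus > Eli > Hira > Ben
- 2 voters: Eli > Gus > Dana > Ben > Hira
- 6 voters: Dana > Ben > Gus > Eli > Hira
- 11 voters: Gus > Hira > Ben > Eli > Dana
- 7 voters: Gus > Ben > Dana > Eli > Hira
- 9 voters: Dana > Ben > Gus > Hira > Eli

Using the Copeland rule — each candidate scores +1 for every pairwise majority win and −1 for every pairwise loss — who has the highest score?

Pairwise results:
  Gus vs Ben: Gus wins 28–15.
  Gus vs Hira: Gus wins 43–0.
  Gus vs Eli: Gus wins 41–2.
  Gus vs Dana: Dana wins 23–20.
  Ben vs Hira: Ben wins 24–19.
  Ben vs Eli: Ben wins 33–10.
  Ben vs Dana: Dana wins 25–18.
  Hira vs Eli: Eli wins 23–20.
  Hira vs Dana: Dana wins 32–11.
  Eli vs Dana: Dana wins 30–13.
Copeland scores (wins − losses):
  Gus: 3 − 1 = 2
  Ben: 2 − 2 = 0
  Hira: 0 − 4 = -4
  Eli: 1 − 3 = -2
  Dana: 4 − 0 = 4
Dana has the best Copeland score.

Dana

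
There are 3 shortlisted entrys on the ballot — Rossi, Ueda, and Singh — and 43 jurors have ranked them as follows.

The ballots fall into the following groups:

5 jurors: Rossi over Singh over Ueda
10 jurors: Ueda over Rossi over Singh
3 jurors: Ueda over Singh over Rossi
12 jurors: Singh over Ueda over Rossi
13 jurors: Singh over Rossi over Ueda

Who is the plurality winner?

Singh

First-place vote totals:
  Rossi: 5
  Ueda: 13
  Singh: 25
Singh has the most first-place votes.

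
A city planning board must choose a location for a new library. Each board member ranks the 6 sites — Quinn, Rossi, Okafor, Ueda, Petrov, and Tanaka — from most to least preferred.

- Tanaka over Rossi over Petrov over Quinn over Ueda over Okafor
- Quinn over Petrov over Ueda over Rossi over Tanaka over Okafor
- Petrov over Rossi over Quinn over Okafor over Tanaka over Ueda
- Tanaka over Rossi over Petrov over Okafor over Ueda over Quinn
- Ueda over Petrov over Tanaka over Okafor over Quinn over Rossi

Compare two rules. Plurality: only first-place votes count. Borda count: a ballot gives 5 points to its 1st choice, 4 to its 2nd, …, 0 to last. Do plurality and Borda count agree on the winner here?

No

Plurality first-place counts: Quinn 1, Rossi 0, Okafor 0, Ueda 1, Petrov 1, Tanaka 2 → Tanaka.
Borda totals: Quinn 11, Rossi 14, Okafor 6, Ueda 10, Petrov 19, Tanaka 15 → Petrov.
The two rules disagree: plurality picks Tanaka, Borda picks Petrov.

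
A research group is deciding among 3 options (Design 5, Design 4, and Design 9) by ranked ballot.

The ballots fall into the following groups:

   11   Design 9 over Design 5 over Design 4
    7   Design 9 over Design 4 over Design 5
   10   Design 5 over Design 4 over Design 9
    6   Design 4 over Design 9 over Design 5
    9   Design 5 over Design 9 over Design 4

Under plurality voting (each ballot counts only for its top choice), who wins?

Design 5

First-place vote totals:
  Design 5: 19
  Design 4: 6
  Design 9: 18
Design 5 has the most first-place votes.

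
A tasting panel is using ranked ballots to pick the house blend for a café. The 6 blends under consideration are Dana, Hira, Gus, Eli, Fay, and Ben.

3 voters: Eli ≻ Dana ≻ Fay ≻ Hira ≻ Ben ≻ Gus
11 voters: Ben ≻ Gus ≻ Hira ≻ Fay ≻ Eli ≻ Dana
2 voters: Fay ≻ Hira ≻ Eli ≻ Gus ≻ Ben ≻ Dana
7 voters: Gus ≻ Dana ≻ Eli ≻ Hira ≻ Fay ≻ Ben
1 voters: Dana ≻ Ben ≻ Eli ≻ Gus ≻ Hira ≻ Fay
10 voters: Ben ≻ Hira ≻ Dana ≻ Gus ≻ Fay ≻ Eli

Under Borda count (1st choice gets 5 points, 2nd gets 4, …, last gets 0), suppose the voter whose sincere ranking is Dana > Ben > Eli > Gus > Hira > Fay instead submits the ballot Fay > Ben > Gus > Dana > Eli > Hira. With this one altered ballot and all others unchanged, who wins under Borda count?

Ben

Borda totals with the altered ballot: Dana 72, Hira 101, Gus 106, Eli 54, Fay 63, Ben 114.
The winner is unchanged: still Ben.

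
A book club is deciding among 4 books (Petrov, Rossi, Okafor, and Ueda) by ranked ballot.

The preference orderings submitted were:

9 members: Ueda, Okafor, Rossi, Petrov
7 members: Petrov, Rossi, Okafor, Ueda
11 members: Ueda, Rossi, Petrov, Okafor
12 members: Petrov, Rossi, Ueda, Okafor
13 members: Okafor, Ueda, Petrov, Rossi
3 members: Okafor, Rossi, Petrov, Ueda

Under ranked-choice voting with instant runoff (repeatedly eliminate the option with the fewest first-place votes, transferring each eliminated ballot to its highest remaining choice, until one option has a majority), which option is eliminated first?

Round 1: Ueda 20, Petrov 19, Okafor 16, Rossi 0. Rossi has the fewest and is eliminated.
Round 2: Ueda 20, Petrov 19, Okafor 16. Okafor has the fewest and is eliminated.
Round 3: Ueda 33, Petrov 22. Ueda has a majority.

Rossi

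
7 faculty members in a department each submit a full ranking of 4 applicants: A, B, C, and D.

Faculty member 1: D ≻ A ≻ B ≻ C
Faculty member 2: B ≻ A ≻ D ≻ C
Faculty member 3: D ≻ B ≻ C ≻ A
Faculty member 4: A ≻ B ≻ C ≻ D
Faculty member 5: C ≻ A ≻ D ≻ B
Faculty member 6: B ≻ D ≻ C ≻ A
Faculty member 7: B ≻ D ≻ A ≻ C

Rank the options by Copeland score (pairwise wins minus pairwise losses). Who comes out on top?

B

Pairwise results:
  A vs B: B wins 4–3.
  A vs C: A wins 4–3.
  A vs D: D wins 4–3.
  B vs C: B wins 6–1.
  B vs D: B wins 4–3.
  C vs D: D wins 5–2.
Copeland scores (wins − losses):
  A: 1 − 2 = -1
  B: 3 − 0 = 3
  C: 0 − 3 = -3
  D: 2 − 1 = 1
B has the best Copeland score.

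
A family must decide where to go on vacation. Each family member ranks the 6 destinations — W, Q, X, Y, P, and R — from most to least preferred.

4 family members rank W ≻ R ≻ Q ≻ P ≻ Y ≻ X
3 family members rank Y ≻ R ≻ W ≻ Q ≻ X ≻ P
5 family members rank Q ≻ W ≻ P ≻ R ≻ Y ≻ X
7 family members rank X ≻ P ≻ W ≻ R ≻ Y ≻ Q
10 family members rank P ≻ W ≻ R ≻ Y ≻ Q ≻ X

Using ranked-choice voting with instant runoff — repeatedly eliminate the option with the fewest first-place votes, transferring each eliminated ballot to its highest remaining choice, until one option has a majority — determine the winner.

P

Round 1: P 10, X 7, Q 5, W 4, Y 3, R 0. R has the fewest and is eliminated.
Round 2: P 10, X 7, Q 5, W 4, Y 3. Y has the fewest and is eliminated.
Round 3: P 10, W 7, X 7, Q 5. Q has the fewest and is eliminated.
Round 4: W 12, P 10, X 7. X has the fewest and is eliminated.
Round 5: P 17, W 12. P has a majority.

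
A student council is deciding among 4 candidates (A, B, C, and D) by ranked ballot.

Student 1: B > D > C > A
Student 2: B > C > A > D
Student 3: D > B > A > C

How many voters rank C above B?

0

Ballots ranking C above B: 0.
Ballots ranking B above C: 3.
So 0 of 3 voters prefer C to B.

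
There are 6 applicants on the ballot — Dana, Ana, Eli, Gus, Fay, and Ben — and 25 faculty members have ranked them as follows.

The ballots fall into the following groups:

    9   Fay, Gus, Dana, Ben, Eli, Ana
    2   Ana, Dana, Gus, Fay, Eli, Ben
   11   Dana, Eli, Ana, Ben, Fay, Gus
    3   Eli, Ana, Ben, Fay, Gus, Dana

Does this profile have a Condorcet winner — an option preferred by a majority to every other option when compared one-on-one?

Head-to-head results (25 voters total):
Dana vs Ana: Dana wins 20–5.
Dana vs Eli: Dana wins 22–3.
Dana vs Gus: Dana wins 13–12.
Dana vs Fay: Dana wins 13–12.
Dana vs Ben: Dana wins 22–3.
Ana vs Eli: Eli wins 23–2.
Ana vs Gus: Ana wins 16–9.
Ana vs Fay: Ana wins 16–9.
Ana vs Ben: Ana wins 16–9.
Eli vs Gus: Eli wins 14–11.
Eli vs Fay: Eli wins 14–11.
Eli vs Ben: Eli wins 16–9.
Gus vs Fay: Fay wins 23–2.
Gus vs Ben: Ben wins 14–11.
Fay vs Ben: Ben wins 14–11.
Dana beats each rival — Ana (20–5), Eli (22–3), Gus (13–12), Fay (13–12), Ben (22–3) — so Dana is the Condorcet winner.

Yes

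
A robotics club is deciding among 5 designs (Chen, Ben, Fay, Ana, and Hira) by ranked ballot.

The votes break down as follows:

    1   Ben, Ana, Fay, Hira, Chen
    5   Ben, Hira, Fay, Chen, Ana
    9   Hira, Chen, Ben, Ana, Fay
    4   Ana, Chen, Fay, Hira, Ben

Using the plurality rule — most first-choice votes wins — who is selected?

First-place vote totals:
  Chen: 0
  Ben: 6
  Fay: 0
  Ana: 4
  Hira: 9
Hira has the most first-place votes.

Hira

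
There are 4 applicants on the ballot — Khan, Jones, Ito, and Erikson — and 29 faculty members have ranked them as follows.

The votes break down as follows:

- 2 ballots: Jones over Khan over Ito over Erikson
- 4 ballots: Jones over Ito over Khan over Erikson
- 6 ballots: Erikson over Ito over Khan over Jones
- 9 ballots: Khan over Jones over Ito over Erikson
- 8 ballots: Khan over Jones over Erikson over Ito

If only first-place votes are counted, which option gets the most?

First-place vote totals:
  Khan: 17
  Jones: 6
  Ito: 0
  Erikson: 6
Khan has the most first-place votes.

Khan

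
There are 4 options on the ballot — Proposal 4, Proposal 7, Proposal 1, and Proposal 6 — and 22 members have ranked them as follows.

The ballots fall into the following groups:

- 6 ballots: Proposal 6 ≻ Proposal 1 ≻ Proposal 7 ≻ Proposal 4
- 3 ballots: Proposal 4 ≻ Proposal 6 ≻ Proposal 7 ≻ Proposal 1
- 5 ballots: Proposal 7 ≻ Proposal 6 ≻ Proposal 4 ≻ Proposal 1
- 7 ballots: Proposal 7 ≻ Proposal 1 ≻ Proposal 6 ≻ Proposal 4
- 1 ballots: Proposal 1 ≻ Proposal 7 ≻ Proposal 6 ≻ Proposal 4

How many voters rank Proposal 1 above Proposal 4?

14

Ballots ranking Proposal 1 above Proposal 4: 6+7+1 = 14.
Ballots ranking Proposal 4 above Proposal 1: 3+5 = 8.
So 14 of 22 voters prefer Proposal 1 to Proposal 4.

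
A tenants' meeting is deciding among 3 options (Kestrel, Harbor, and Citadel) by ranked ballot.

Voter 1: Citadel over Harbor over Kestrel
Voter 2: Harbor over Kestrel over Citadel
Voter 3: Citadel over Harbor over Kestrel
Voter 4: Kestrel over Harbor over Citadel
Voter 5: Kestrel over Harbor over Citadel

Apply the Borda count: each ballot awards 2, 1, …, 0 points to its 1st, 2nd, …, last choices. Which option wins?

Harbor

Borda scores:
  Kestrel: 0 + 1 + 0 + 2 + 2 = 5
  Harbor: 1 + 2 + 1 + 1 + 1 = 6
  Citadel: 2 + 0 + 2 + 0 + 0 = 4
Harbor has the highest total.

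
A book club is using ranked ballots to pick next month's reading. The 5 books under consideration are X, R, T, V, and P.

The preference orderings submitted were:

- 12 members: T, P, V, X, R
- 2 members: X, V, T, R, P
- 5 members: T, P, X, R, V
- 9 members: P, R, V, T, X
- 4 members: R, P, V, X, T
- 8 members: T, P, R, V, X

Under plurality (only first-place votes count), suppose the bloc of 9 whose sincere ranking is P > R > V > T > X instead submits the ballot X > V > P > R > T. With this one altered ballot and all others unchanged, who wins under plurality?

First-place totals with the altered ballot: X 11, R 4, T 25, V 0, P 0.
The winner is unchanged: still T.

T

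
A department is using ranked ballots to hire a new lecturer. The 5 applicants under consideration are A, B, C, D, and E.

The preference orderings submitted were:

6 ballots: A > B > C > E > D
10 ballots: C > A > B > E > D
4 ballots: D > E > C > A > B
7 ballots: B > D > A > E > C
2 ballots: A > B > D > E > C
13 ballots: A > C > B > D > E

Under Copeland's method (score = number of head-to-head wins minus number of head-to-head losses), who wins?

A

Pairwise results:
  A vs B: A wins 35–7.
  A vs C: A wins 28–14.
  A vs D: A wins 31–11.
  A vs E: A wins 38–4.
  B vs C: C wins 27–15.
  B vs D: B wins 38–4.
  B vs E: B wins 38–4.
  C vs D: C wins 29–13.
  C vs E: C wins 29–13.
  D vs E: D wins 26–16.
Copeland scores (wins − losses):
  A: 4 − 0 = 4
  B: 2 − 2 = 0
  C: 3 − 1 = 2
  D: 1 − 3 = -2
  E: 0 − 4 = -4
A has the best Copeland score.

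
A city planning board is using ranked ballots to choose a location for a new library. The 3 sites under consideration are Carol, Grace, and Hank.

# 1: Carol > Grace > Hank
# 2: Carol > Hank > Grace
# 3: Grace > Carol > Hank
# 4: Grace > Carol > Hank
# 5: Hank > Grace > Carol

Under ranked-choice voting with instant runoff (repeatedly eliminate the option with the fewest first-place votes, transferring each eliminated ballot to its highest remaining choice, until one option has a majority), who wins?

Round 1: Carol 2, Grace 2, Hank 1. Hank has the fewest and is eliminated.
Round 2: Grace 3, Carol 2. Grace has a majority.

Grace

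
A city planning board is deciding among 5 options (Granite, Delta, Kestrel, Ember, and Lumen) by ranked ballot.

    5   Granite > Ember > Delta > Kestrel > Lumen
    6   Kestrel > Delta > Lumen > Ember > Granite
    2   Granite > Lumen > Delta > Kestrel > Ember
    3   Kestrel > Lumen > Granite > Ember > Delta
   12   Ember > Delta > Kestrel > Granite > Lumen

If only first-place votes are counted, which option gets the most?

First-place vote totals:
  Granite: 7
  Delta: 0
  Kestrel: 9
  Ember: 12
  Lumen: 0
Ember has the most first-place votes.

Ember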